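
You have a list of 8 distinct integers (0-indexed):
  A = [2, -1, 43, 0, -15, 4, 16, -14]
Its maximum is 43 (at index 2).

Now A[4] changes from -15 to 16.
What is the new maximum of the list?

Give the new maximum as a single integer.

Answer: 43

Derivation:
Old max = 43 (at index 2)
Change: A[4] -15 -> 16
Changed element was NOT the old max.
  New max = max(old_max, new_val) = max(43, 16) = 43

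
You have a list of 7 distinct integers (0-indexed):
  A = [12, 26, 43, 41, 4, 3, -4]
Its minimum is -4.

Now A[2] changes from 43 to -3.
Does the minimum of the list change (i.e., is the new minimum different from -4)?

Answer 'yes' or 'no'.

Old min = -4
Change: A[2] 43 -> -3
Changed element was NOT the min; min changes only if -3 < -4.
New min = -4; changed? no

Answer: no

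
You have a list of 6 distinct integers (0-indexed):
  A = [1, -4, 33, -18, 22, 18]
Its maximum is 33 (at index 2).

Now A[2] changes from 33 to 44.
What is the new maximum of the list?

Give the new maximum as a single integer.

Old max = 33 (at index 2)
Change: A[2] 33 -> 44
Changed element WAS the max -> may need rescan.
  Max of remaining elements: 22
  New max = max(44, 22) = 44

Answer: 44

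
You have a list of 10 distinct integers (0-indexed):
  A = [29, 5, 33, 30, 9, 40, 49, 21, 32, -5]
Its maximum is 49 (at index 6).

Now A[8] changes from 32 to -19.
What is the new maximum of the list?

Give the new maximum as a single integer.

Answer: 49

Derivation:
Old max = 49 (at index 6)
Change: A[8] 32 -> -19
Changed element was NOT the old max.
  New max = max(old_max, new_val) = max(49, -19) = 49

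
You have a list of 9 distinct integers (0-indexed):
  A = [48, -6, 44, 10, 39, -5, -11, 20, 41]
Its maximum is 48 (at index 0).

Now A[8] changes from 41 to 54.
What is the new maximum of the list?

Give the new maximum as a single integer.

Answer: 54

Derivation:
Old max = 48 (at index 0)
Change: A[8] 41 -> 54
Changed element was NOT the old max.
  New max = max(old_max, new_val) = max(48, 54) = 54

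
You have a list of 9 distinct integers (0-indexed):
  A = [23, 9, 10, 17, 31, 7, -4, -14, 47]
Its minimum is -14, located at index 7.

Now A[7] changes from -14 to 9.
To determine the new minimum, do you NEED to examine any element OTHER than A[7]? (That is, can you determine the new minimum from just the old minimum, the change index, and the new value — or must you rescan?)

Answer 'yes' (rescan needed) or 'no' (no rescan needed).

Old min = -14 at index 7
Change at index 7: -14 -> 9
Index 7 WAS the min and new value 9 > old min -14. Must rescan other elements to find the new min.
Needs rescan: yes

Answer: yes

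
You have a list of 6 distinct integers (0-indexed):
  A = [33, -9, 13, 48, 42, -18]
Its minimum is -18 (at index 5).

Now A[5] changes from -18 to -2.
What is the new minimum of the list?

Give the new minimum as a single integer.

Old min = -18 (at index 5)
Change: A[5] -18 -> -2
Changed element WAS the min. Need to check: is -2 still <= all others?
  Min of remaining elements: -9
  New min = min(-2, -9) = -9

Answer: -9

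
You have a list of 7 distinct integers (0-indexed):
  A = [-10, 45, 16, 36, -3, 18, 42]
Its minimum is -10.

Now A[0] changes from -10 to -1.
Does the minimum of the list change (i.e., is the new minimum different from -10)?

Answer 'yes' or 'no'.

Answer: yes

Derivation:
Old min = -10
Change: A[0] -10 -> -1
Changed element was the min; new min must be rechecked.
New min = -3; changed? yes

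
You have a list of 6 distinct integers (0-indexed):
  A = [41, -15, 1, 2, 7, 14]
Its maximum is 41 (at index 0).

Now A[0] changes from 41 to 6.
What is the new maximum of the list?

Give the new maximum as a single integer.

Old max = 41 (at index 0)
Change: A[0] 41 -> 6
Changed element WAS the max -> may need rescan.
  Max of remaining elements: 14
  New max = max(6, 14) = 14

Answer: 14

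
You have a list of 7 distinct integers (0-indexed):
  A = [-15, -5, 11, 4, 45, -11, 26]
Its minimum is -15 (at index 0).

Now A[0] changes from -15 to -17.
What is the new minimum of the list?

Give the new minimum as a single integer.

Answer: -17

Derivation:
Old min = -15 (at index 0)
Change: A[0] -15 -> -17
Changed element WAS the min. Need to check: is -17 still <= all others?
  Min of remaining elements: -11
  New min = min(-17, -11) = -17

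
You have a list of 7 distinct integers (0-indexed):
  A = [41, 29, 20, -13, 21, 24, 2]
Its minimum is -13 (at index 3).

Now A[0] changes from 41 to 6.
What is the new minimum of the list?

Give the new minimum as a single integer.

Old min = -13 (at index 3)
Change: A[0] 41 -> 6
Changed element was NOT the old min.
  New min = min(old_min, new_val) = min(-13, 6) = -13

Answer: -13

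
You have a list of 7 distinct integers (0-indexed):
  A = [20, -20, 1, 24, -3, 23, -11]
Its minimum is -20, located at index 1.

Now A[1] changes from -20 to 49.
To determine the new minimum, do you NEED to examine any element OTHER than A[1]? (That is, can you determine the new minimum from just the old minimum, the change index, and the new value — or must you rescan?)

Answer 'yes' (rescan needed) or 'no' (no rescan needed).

Old min = -20 at index 1
Change at index 1: -20 -> 49
Index 1 WAS the min and new value 49 > old min -20. Must rescan other elements to find the new min.
Needs rescan: yes

Answer: yes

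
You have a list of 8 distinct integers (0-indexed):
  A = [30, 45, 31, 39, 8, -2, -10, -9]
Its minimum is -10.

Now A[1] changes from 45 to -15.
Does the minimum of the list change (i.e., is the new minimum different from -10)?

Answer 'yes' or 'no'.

Old min = -10
Change: A[1] 45 -> -15
Changed element was NOT the min; min changes only if -15 < -10.
New min = -15; changed? yes

Answer: yes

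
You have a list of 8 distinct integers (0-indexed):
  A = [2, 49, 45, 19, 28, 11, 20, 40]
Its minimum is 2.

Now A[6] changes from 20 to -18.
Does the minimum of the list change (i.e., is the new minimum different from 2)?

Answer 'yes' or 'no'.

Old min = 2
Change: A[6] 20 -> -18
Changed element was NOT the min; min changes only if -18 < 2.
New min = -18; changed? yes

Answer: yes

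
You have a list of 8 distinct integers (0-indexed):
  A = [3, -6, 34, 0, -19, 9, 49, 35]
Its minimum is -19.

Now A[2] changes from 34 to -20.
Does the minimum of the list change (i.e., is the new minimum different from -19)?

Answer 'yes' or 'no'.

Answer: yes

Derivation:
Old min = -19
Change: A[2] 34 -> -20
Changed element was NOT the min; min changes only if -20 < -19.
New min = -20; changed? yes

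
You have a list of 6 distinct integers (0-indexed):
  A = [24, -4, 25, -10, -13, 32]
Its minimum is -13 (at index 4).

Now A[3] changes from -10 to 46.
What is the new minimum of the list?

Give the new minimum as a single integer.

Old min = -13 (at index 4)
Change: A[3] -10 -> 46
Changed element was NOT the old min.
  New min = min(old_min, new_val) = min(-13, 46) = -13

Answer: -13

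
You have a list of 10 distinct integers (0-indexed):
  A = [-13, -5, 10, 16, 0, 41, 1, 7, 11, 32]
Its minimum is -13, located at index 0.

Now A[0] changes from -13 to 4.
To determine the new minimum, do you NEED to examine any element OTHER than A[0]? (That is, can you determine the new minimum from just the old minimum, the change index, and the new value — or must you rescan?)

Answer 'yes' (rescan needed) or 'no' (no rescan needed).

Answer: yes

Derivation:
Old min = -13 at index 0
Change at index 0: -13 -> 4
Index 0 WAS the min and new value 4 > old min -13. Must rescan other elements to find the new min.
Needs rescan: yes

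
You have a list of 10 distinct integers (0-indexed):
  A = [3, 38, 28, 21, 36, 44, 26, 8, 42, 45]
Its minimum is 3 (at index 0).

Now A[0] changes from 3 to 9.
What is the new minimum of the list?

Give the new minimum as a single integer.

Answer: 8

Derivation:
Old min = 3 (at index 0)
Change: A[0] 3 -> 9
Changed element WAS the min. Need to check: is 9 still <= all others?
  Min of remaining elements: 8
  New min = min(9, 8) = 8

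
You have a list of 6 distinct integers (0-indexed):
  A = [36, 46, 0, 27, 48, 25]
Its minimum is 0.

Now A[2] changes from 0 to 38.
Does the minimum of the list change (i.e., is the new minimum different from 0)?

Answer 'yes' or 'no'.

Answer: yes

Derivation:
Old min = 0
Change: A[2] 0 -> 38
Changed element was the min; new min must be rechecked.
New min = 25; changed? yes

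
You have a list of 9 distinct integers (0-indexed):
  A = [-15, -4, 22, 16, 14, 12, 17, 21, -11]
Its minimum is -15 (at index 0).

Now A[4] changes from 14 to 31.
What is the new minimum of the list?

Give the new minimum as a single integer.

Old min = -15 (at index 0)
Change: A[4] 14 -> 31
Changed element was NOT the old min.
  New min = min(old_min, new_val) = min(-15, 31) = -15

Answer: -15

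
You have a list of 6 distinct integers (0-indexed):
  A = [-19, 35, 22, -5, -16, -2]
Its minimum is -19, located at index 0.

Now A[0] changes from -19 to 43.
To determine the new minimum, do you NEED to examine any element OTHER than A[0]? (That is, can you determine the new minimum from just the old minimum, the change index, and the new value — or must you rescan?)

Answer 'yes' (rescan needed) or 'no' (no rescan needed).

Old min = -19 at index 0
Change at index 0: -19 -> 43
Index 0 WAS the min and new value 43 > old min -19. Must rescan other elements to find the new min.
Needs rescan: yes

Answer: yes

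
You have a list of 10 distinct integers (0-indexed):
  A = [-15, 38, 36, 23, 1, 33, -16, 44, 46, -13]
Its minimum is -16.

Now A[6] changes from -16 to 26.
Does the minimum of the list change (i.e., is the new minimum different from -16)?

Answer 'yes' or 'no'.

Answer: yes

Derivation:
Old min = -16
Change: A[6] -16 -> 26
Changed element was the min; new min must be rechecked.
New min = -15; changed? yes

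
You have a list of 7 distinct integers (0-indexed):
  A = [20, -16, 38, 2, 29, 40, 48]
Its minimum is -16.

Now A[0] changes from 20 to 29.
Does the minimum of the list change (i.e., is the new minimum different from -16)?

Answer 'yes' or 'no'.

Answer: no

Derivation:
Old min = -16
Change: A[0] 20 -> 29
Changed element was NOT the min; min changes only if 29 < -16.
New min = -16; changed? no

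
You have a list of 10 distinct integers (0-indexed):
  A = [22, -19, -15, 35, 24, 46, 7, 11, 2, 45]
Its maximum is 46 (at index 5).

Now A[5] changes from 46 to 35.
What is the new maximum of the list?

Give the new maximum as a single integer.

Answer: 45

Derivation:
Old max = 46 (at index 5)
Change: A[5] 46 -> 35
Changed element WAS the max -> may need rescan.
  Max of remaining elements: 45
  New max = max(35, 45) = 45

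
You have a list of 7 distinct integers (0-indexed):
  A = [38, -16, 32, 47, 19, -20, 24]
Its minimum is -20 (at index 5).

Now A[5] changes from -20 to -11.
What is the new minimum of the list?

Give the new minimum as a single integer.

Old min = -20 (at index 5)
Change: A[5] -20 -> -11
Changed element WAS the min. Need to check: is -11 still <= all others?
  Min of remaining elements: -16
  New min = min(-11, -16) = -16

Answer: -16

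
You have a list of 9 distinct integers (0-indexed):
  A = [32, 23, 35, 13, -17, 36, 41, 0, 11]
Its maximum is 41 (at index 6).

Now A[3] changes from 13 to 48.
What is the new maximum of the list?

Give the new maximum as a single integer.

Answer: 48

Derivation:
Old max = 41 (at index 6)
Change: A[3] 13 -> 48
Changed element was NOT the old max.
  New max = max(old_max, new_val) = max(41, 48) = 48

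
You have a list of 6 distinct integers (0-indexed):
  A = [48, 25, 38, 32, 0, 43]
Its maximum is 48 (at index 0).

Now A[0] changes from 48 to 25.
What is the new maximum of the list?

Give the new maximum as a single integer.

Old max = 48 (at index 0)
Change: A[0] 48 -> 25
Changed element WAS the max -> may need rescan.
  Max of remaining elements: 43
  New max = max(25, 43) = 43

Answer: 43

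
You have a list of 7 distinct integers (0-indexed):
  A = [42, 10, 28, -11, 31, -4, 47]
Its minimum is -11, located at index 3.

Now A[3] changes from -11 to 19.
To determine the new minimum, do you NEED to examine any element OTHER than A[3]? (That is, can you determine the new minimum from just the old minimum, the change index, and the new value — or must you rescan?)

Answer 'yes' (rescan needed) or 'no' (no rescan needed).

Answer: yes

Derivation:
Old min = -11 at index 3
Change at index 3: -11 -> 19
Index 3 WAS the min and new value 19 > old min -11. Must rescan other elements to find the new min.
Needs rescan: yes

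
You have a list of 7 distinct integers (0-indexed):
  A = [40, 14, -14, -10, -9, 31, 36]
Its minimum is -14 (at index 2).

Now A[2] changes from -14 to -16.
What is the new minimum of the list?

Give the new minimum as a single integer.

Old min = -14 (at index 2)
Change: A[2] -14 -> -16
Changed element WAS the min. Need to check: is -16 still <= all others?
  Min of remaining elements: -10
  New min = min(-16, -10) = -16

Answer: -16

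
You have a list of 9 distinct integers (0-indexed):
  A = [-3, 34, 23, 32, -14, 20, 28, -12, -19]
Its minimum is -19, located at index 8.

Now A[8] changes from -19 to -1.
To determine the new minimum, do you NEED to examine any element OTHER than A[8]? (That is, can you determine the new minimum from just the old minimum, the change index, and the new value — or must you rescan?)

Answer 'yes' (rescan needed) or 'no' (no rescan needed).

Old min = -19 at index 8
Change at index 8: -19 -> -1
Index 8 WAS the min and new value -1 > old min -19. Must rescan other elements to find the new min.
Needs rescan: yes

Answer: yes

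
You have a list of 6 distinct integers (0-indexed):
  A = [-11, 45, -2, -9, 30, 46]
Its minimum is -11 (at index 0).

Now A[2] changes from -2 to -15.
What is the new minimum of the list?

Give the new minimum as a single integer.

Old min = -11 (at index 0)
Change: A[2] -2 -> -15
Changed element was NOT the old min.
  New min = min(old_min, new_val) = min(-11, -15) = -15

Answer: -15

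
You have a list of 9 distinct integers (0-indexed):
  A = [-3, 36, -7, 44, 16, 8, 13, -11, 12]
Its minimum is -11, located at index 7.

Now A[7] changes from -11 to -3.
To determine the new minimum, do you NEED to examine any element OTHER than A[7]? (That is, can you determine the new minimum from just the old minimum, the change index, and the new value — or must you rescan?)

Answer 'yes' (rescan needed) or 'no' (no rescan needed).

Old min = -11 at index 7
Change at index 7: -11 -> -3
Index 7 WAS the min and new value -3 > old min -11. Must rescan other elements to find the new min.
Needs rescan: yes

Answer: yes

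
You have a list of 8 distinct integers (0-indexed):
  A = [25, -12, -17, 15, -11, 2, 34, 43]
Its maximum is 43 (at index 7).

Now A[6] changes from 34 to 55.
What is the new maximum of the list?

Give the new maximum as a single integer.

Old max = 43 (at index 7)
Change: A[6] 34 -> 55
Changed element was NOT the old max.
  New max = max(old_max, new_val) = max(43, 55) = 55

Answer: 55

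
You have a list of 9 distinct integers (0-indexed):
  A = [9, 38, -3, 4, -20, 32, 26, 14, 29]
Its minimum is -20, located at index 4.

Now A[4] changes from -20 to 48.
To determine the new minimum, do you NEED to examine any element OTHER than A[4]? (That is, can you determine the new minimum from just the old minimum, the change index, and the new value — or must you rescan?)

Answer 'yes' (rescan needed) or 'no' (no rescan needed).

Old min = -20 at index 4
Change at index 4: -20 -> 48
Index 4 WAS the min and new value 48 > old min -20. Must rescan other elements to find the new min.
Needs rescan: yes

Answer: yes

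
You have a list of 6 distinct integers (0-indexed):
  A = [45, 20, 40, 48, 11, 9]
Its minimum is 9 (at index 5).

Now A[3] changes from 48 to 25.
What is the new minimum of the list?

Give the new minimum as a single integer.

Answer: 9

Derivation:
Old min = 9 (at index 5)
Change: A[3] 48 -> 25
Changed element was NOT the old min.
  New min = min(old_min, new_val) = min(9, 25) = 9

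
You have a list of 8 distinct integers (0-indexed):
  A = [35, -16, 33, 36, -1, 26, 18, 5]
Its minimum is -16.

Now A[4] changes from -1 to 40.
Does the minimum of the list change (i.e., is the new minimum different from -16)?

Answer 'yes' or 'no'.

Answer: no

Derivation:
Old min = -16
Change: A[4] -1 -> 40
Changed element was NOT the min; min changes only if 40 < -16.
New min = -16; changed? no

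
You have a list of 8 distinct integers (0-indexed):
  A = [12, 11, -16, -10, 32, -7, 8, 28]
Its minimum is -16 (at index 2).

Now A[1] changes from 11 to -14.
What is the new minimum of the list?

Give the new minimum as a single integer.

Old min = -16 (at index 2)
Change: A[1] 11 -> -14
Changed element was NOT the old min.
  New min = min(old_min, new_val) = min(-16, -14) = -16

Answer: -16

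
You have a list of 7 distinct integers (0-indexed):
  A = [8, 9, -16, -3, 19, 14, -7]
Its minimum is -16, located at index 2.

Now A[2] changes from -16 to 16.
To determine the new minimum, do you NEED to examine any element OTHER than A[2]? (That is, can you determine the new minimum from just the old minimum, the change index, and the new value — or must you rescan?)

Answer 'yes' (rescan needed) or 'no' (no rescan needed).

Answer: yes

Derivation:
Old min = -16 at index 2
Change at index 2: -16 -> 16
Index 2 WAS the min and new value 16 > old min -16. Must rescan other elements to find the new min.
Needs rescan: yes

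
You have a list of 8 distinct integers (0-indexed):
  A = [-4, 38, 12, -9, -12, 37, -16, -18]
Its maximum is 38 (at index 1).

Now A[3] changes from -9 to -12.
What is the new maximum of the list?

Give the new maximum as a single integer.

Old max = 38 (at index 1)
Change: A[3] -9 -> -12
Changed element was NOT the old max.
  New max = max(old_max, new_val) = max(38, -12) = 38

Answer: 38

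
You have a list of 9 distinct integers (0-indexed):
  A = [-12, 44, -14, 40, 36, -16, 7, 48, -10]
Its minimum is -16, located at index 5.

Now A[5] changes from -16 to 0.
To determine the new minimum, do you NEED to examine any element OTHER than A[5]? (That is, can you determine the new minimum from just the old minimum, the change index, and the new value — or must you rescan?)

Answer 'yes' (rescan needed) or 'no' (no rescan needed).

Old min = -16 at index 5
Change at index 5: -16 -> 0
Index 5 WAS the min and new value 0 > old min -16. Must rescan other elements to find the new min.
Needs rescan: yes

Answer: yes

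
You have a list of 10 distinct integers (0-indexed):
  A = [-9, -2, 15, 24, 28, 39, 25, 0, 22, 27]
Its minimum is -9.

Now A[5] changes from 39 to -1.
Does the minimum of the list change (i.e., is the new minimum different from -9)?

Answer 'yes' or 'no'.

Answer: no

Derivation:
Old min = -9
Change: A[5] 39 -> -1
Changed element was NOT the min; min changes only if -1 < -9.
New min = -9; changed? no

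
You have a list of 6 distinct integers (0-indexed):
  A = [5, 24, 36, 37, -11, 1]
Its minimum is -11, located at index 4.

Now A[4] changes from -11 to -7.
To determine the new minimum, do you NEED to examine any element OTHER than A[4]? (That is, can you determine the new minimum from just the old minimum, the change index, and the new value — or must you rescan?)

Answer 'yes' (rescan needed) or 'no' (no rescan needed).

Answer: yes

Derivation:
Old min = -11 at index 4
Change at index 4: -11 -> -7
Index 4 WAS the min and new value -7 > old min -11. Must rescan other elements to find the new min.
Needs rescan: yes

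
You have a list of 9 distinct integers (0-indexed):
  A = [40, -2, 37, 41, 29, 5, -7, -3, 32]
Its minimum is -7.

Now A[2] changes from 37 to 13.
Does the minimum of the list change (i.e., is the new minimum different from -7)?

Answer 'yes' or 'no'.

Old min = -7
Change: A[2] 37 -> 13
Changed element was NOT the min; min changes only if 13 < -7.
New min = -7; changed? no

Answer: no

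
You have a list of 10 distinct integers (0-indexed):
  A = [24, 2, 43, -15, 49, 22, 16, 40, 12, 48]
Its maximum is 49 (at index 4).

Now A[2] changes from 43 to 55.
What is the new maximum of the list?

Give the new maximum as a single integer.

Answer: 55

Derivation:
Old max = 49 (at index 4)
Change: A[2] 43 -> 55
Changed element was NOT the old max.
  New max = max(old_max, new_val) = max(49, 55) = 55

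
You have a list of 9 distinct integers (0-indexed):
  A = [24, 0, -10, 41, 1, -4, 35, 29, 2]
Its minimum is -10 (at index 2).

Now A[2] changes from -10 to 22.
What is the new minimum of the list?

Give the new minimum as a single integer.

Answer: -4

Derivation:
Old min = -10 (at index 2)
Change: A[2] -10 -> 22
Changed element WAS the min. Need to check: is 22 still <= all others?
  Min of remaining elements: -4
  New min = min(22, -4) = -4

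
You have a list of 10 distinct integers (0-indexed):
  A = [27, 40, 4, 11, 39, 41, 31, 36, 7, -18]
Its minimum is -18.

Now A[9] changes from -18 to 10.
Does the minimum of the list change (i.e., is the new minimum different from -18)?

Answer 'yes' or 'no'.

Answer: yes

Derivation:
Old min = -18
Change: A[9] -18 -> 10
Changed element was the min; new min must be rechecked.
New min = 4; changed? yes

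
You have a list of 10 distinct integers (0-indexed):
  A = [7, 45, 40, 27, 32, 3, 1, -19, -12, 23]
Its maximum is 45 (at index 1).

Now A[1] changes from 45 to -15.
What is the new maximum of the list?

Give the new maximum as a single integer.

Answer: 40

Derivation:
Old max = 45 (at index 1)
Change: A[1] 45 -> -15
Changed element WAS the max -> may need rescan.
  Max of remaining elements: 40
  New max = max(-15, 40) = 40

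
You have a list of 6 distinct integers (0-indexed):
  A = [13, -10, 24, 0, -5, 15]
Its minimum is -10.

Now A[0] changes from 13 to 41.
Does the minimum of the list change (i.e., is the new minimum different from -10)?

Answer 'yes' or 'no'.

Answer: no

Derivation:
Old min = -10
Change: A[0] 13 -> 41
Changed element was NOT the min; min changes only if 41 < -10.
New min = -10; changed? no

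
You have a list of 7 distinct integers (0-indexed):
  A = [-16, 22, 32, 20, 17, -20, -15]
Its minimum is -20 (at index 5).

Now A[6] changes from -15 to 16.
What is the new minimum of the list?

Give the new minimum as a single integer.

Old min = -20 (at index 5)
Change: A[6] -15 -> 16
Changed element was NOT the old min.
  New min = min(old_min, new_val) = min(-20, 16) = -20

Answer: -20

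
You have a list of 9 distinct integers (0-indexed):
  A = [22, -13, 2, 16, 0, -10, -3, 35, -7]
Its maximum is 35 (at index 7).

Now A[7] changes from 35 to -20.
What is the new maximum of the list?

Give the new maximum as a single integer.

Answer: 22

Derivation:
Old max = 35 (at index 7)
Change: A[7] 35 -> -20
Changed element WAS the max -> may need rescan.
  Max of remaining elements: 22
  New max = max(-20, 22) = 22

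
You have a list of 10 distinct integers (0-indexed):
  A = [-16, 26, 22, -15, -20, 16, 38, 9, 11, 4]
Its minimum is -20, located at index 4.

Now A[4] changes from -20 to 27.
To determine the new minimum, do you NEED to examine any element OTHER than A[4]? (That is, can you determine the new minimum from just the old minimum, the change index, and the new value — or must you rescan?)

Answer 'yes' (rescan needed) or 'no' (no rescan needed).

Answer: yes

Derivation:
Old min = -20 at index 4
Change at index 4: -20 -> 27
Index 4 WAS the min and new value 27 > old min -20. Must rescan other elements to find the new min.
Needs rescan: yes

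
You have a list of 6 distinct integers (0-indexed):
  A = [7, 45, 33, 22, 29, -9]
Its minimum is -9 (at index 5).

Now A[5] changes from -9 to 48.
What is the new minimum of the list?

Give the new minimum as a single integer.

Answer: 7

Derivation:
Old min = -9 (at index 5)
Change: A[5] -9 -> 48
Changed element WAS the min. Need to check: is 48 still <= all others?
  Min of remaining elements: 7
  New min = min(48, 7) = 7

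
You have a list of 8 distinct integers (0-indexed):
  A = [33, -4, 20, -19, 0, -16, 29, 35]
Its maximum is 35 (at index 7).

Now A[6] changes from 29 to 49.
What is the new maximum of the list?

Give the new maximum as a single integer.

Answer: 49

Derivation:
Old max = 35 (at index 7)
Change: A[6] 29 -> 49
Changed element was NOT the old max.
  New max = max(old_max, new_val) = max(35, 49) = 49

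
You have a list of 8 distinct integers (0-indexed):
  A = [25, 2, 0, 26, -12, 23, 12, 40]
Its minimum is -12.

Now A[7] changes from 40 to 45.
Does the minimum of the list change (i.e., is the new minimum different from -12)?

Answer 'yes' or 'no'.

Answer: no

Derivation:
Old min = -12
Change: A[7] 40 -> 45
Changed element was NOT the min; min changes only if 45 < -12.
New min = -12; changed? no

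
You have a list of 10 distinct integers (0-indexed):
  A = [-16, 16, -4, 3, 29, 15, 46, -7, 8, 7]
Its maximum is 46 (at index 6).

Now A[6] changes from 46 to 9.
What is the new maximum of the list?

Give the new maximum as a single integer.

Answer: 29

Derivation:
Old max = 46 (at index 6)
Change: A[6] 46 -> 9
Changed element WAS the max -> may need rescan.
  Max of remaining elements: 29
  New max = max(9, 29) = 29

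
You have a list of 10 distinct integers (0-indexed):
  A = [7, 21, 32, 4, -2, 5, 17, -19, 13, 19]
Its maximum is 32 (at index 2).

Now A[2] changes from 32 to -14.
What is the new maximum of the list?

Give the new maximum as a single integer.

Old max = 32 (at index 2)
Change: A[2] 32 -> -14
Changed element WAS the max -> may need rescan.
  Max of remaining elements: 21
  New max = max(-14, 21) = 21

Answer: 21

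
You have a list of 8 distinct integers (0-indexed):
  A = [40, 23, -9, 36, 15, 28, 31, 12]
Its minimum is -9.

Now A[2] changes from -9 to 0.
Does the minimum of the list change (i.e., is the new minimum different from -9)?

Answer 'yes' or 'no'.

Old min = -9
Change: A[2] -9 -> 0
Changed element was the min; new min must be rechecked.
New min = 0; changed? yes

Answer: yes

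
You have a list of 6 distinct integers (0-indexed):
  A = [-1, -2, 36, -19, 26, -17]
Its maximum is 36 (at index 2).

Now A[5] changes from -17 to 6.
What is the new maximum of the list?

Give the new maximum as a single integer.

Answer: 36

Derivation:
Old max = 36 (at index 2)
Change: A[5] -17 -> 6
Changed element was NOT the old max.
  New max = max(old_max, new_val) = max(36, 6) = 36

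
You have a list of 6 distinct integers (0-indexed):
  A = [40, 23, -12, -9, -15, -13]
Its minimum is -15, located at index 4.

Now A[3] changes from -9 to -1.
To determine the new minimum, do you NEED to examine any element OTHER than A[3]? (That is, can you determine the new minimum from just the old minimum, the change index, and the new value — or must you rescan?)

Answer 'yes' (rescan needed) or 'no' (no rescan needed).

Answer: no

Derivation:
Old min = -15 at index 4
Change at index 3: -9 -> -1
Index 3 was NOT the min. New min = min(-15, -1). No rescan of other elements needed.
Needs rescan: no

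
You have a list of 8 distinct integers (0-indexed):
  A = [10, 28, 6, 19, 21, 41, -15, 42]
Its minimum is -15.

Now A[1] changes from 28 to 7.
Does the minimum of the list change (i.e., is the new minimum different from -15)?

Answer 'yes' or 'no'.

Old min = -15
Change: A[1] 28 -> 7
Changed element was NOT the min; min changes only if 7 < -15.
New min = -15; changed? no

Answer: no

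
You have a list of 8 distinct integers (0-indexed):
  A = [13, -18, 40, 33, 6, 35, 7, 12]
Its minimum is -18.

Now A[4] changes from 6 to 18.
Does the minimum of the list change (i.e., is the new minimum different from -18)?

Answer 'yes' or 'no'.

Old min = -18
Change: A[4] 6 -> 18
Changed element was NOT the min; min changes only if 18 < -18.
New min = -18; changed? no

Answer: no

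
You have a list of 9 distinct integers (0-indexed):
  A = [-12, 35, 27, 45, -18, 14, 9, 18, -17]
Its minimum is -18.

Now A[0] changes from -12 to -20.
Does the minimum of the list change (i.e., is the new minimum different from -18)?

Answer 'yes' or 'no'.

Old min = -18
Change: A[0] -12 -> -20
Changed element was NOT the min; min changes only if -20 < -18.
New min = -20; changed? yes

Answer: yes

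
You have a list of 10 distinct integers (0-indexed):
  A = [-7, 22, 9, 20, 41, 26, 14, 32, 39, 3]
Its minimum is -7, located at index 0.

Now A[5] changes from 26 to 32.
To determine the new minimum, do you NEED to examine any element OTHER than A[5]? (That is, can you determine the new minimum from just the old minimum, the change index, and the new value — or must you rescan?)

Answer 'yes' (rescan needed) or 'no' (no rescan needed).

Old min = -7 at index 0
Change at index 5: 26 -> 32
Index 5 was NOT the min. New min = min(-7, 32). No rescan of other elements needed.
Needs rescan: no

Answer: no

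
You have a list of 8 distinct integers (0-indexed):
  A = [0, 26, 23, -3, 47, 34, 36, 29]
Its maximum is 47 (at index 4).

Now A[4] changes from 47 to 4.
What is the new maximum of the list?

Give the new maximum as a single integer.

Answer: 36

Derivation:
Old max = 47 (at index 4)
Change: A[4] 47 -> 4
Changed element WAS the max -> may need rescan.
  Max of remaining elements: 36
  New max = max(4, 36) = 36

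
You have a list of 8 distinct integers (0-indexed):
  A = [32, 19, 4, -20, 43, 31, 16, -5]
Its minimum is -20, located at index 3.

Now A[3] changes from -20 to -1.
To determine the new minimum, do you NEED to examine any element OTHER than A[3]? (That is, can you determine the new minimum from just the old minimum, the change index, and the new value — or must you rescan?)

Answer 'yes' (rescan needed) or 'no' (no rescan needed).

Old min = -20 at index 3
Change at index 3: -20 -> -1
Index 3 WAS the min and new value -1 > old min -20. Must rescan other elements to find the new min.
Needs rescan: yes

Answer: yes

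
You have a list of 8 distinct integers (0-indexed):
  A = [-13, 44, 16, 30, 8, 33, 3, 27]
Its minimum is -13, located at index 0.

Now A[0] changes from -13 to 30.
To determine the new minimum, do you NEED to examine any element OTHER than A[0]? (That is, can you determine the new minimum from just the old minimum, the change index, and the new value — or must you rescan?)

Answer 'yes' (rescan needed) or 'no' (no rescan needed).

Answer: yes

Derivation:
Old min = -13 at index 0
Change at index 0: -13 -> 30
Index 0 WAS the min and new value 30 > old min -13. Must rescan other elements to find the new min.
Needs rescan: yes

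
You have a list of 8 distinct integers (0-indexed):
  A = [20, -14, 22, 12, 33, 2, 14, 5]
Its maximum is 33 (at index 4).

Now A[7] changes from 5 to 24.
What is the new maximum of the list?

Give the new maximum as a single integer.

Answer: 33

Derivation:
Old max = 33 (at index 4)
Change: A[7] 5 -> 24
Changed element was NOT the old max.
  New max = max(old_max, new_val) = max(33, 24) = 33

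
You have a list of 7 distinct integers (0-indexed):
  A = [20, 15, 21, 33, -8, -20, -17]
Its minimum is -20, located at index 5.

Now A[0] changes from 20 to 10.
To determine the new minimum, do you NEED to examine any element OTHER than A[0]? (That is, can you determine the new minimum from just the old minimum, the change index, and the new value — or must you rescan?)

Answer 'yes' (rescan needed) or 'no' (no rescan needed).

Answer: no

Derivation:
Old min = -20 at index 5
Change at index 0: 20 -> 10
Index 0 was NOT the min. New min = min(-20, 10). No rescan of other elements needed.
Needs rescan: no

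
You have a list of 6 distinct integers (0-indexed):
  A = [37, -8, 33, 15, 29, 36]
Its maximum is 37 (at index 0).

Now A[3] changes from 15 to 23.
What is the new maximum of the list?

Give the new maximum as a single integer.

Answer: 37

Derivation:
Old max = 37 (at index 0)
Change: A[3] 15 -> 23
Changed element was NOT the old max.
  New max = max(old_max, new_val) = max(37, 23) = 37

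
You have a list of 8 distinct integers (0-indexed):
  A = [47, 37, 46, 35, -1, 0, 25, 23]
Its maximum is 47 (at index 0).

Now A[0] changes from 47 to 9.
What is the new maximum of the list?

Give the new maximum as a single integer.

Answer: 46

Derivation:
Old max = 47 (at index 0)
Change: A[0] 47 -> 9
Changed element WAS the max -> may need rescan.
  Max of remaining elements: 46
  New max = max(9, 46) = 46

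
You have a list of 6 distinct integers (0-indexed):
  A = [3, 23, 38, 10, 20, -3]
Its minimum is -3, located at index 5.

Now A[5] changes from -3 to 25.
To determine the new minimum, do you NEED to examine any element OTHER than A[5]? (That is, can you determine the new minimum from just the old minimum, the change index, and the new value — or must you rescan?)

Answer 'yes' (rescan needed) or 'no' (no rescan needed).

Old min = -3 at index 5
Change at index 5: -3 -> 25
Index 5 WAS the min and new value 25 > old min -3. Must rescan other elements to find the new min.
Needs rescan: yes

Answer: yes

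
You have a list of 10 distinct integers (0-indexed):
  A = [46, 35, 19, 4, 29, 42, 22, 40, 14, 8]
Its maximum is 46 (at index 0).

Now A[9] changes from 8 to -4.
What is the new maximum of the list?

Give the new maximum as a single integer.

Old max = 46 (at index 0)
Change: A[9] 8 -> -4
Changed element was NOT the old max.
  New max = max(old_max, new_val) = max(46, -4) = 46

Answer: 46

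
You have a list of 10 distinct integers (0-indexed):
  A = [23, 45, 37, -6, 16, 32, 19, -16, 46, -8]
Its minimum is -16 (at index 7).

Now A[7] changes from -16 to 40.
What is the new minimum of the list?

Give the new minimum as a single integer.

Answer: -8

Derivation:
Old min = -16 (at index 7)
Change: A[7] -16 -> 40
Changed element WAS the min. Need to check: is 40 still <= all others?
  Min of remaining elements: -8
  New min = min(40, -8) = -8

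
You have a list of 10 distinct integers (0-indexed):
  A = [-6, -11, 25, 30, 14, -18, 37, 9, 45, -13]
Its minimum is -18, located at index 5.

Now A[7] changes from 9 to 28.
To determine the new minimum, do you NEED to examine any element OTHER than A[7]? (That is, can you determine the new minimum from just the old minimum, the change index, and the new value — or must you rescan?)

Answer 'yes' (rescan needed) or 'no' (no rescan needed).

Old min = -18 at index 5
Change at index 7: 9 -> 28
Index 7 was NOT the min. New min = min(-18, 28). No rescan of other elements needed.
Needs rescan: no

Answer: no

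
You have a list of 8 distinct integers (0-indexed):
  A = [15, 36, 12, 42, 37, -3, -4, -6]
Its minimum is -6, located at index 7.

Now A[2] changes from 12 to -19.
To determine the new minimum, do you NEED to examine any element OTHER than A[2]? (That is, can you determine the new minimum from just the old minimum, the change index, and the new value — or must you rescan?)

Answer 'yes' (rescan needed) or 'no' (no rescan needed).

Old min = -6 at index 7
Change at index 2: 12 -> -19
Index 2 was NOT the min. New min = min(-6, -19). No rescan of other elements needed.
Needs rescan: no

Answer: no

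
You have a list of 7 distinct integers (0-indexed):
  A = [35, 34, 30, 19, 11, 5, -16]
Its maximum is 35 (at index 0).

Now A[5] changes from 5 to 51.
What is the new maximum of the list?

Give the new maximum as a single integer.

Answer: 51

Derivation:
Old max = 35 (at index 0)
Change: A[5] 5 -> 51
Changed element was NOT the old max.
  New max = max(old_max, new_val) = max(35, 51) = 51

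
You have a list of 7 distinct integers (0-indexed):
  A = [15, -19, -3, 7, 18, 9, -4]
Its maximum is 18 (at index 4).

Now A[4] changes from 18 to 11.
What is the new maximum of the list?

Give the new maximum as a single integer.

Answer: 15

Derivation:
Old max = 18 (at index 4)
Change: A[4] 18 -> 11
Changed element WAS the max -> may need rescan.
  Max of remaining elements: 15
  New max = max(11, 15) = 15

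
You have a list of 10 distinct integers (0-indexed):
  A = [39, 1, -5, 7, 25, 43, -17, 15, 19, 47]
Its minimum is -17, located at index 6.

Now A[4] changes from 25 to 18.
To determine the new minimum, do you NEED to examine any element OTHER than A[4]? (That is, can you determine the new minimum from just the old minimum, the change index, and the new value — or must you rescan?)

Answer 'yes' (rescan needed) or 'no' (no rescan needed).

Old min = -17 at index 6
Change at index 4: 25 -> 18
Index 4 was NOT the min. New min = min(-17, 18). No rescan of other elements needed.
Needs rescan: no

Answer: no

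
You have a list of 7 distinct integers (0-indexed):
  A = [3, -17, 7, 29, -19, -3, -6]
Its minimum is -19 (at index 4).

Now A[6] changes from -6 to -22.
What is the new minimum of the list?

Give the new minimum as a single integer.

Old min = -19 (at index 4)
Change: A[6] -6 -> -22
Changed element was NOT the old min.
  New min = min(old_min, new_val) = min(-19, -22) = -22

Answer: -22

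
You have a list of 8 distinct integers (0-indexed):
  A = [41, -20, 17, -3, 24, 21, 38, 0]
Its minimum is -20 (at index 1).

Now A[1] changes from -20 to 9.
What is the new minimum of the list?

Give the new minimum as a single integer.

Answer: -3

Derivation:
Old min = -20 (at index 1)
Change: A[1] -20 -> 9
Changed element WAS the min. Need to check: is 9 still <= all others?
  Min of remaining elements: -3
  New min = min(9, -3) = -3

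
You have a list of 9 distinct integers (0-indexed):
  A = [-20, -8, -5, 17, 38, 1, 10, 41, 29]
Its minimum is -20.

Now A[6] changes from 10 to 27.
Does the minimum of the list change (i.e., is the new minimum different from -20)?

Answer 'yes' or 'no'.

Answer: no

Derivation:
Old min = -20
Change: A[6] 10 -> 27
Changed element was NOT the min; min changes only if 27 < -20.
New min = -20; changed? no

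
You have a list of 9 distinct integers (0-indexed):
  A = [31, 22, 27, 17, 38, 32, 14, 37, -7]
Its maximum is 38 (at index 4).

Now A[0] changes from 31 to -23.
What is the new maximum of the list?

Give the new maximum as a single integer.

Answer: 38

Derivation:
Old max = 38 (at index 4)
Change: A[0] 31 -> -23
Changed element was NOT the old max.
  New max = max(old_max, new_val) = max(38, -23) = 38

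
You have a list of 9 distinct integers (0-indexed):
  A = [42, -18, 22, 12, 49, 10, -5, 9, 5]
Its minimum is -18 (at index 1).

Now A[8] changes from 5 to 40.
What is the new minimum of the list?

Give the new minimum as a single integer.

Old min = -18 (at index 1)
Change: A[8] 5 -> 40
Changed element was NOT the old min.
  New min = min(old_min, new_val) = min(-18, 40) = -18

Answer: -18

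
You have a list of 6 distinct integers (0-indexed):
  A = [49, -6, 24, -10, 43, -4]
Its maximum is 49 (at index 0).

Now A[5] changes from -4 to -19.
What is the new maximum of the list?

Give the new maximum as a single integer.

Old max = 49 (at index 0)
Change: A[5] -4 -> -19
Changed element was NOT the old max.
  New max = max(old_max, new_val) = max(49, -19) = 49

Answer: 49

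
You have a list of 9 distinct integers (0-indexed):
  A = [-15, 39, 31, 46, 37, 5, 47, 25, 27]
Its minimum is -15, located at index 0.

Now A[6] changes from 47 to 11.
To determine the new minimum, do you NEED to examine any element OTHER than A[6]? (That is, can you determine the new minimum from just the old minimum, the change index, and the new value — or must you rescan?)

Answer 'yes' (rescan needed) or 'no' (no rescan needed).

Answer: no

Derivation:
Old min = -15 at index 0
Change at index 6: 47 -> 11
Index 6 was NOT the min. New min = min(-15, 11). No rescan of other elements needed.
Needs rescan: no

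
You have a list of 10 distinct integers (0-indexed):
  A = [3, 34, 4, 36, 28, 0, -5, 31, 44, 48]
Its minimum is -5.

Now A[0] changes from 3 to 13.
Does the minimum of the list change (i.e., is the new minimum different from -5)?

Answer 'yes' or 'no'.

Answer: no

Derivation:
Old min = -5
Change: A[0] 3 -> 13
Changed element was NOT the min; min changes only if 13 < -5.
New min = -5; changed? no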